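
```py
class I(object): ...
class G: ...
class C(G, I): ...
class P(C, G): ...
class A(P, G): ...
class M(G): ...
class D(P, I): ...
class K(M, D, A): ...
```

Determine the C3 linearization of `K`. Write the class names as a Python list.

[K, M, D, A, P, C, G, I, object]

L[K] = K + merge(L[M], L[D], L[A], [M D A])
  take M:  [M G object] + [D P C G I object] + [A P C G I object] + [M D A]
  take D:  [G object] + [D P C G I object] + [A P C G I object] + [D A]
  take A:  [G object] + [P C G I object] + [A P C G I object] + [A]
  take P:  [G object] + [P C G I object] + [P C G I object]
  take C:  [G object] + [C G I object] + [C G I object]
  take G:  [G object] + [G I object] + [G I object]
  take I:  [object] + [I object] + [I object]
  take object:  [object] + [object] + [object]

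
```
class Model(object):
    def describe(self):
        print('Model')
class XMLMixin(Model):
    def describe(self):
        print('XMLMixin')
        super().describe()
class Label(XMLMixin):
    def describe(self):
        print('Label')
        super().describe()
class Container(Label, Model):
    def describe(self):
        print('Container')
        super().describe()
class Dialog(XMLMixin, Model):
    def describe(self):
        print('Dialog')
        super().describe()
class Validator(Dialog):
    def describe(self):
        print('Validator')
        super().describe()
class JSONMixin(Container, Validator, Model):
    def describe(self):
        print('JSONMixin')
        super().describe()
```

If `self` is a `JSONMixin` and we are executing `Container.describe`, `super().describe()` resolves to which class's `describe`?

Label

L[JSONMixin] = JSONMixin + merge(L[Container], L[Validator], L[Model], [Container Validator Model])
  take Container:  [Container Label XMLMixin Model object] + [Validator Dialog XMLMixin Model object] + [Model object] + [Container Validator Model]
  take Label:  [Label XMLMixin Model object] + [Validator Dialog XMLMixin Model object] + [Model object] + [Validator Model]
  take Validator:  [XMLMixin Model object] + [Validator Dialog XMLMixin Model object] + [Model object] + [Validator Model]
  take Dialog:  [XMLMixin Model object] + [Dialog XMLMixin Model object] + [Model object] + [Model]
  take XMLMixin:  [XMLMixin Model object] + [XMLMixin Model object] + [Model object] + [Model]
  take Model:  [Model object] + [Model object] + [Model object] + [Model]
  take object:  [object] + [object] + [object]
MRO: JSONMixin Container Label Validator Dialog XMLMixin Model object
super() in Container.describe on a JSONMixin instance goes to the class after Container in JSONMixin's MRO: Label.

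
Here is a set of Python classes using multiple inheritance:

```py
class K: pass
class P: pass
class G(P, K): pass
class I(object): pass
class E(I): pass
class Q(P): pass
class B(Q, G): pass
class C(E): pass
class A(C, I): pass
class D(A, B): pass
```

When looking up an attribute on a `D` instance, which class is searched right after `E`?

I

L[D] = D + merge(L[A], L[B], [A B])
  take A:  [A C E I object] + [B Q G P K object] + [A B]
  take C:  [C E I object] + [B Q G P K object] + [B]
  take E:  [E I object] + [B Q G P K object] + [B]
  take I:  [I object] + [B Q G P K object] + [B]
  take B:  [object] + [B Q G P K object] + [B]
  take Q:  [object] + [Q G P K object]
  take G:  [object] + [G P K object]
  take P:  [object] + [P K object]
  take K:  [object] + [K object]
  take object:  [object] + [object]
MRO: D A C E I B Q G P K object
E is at position 3; next is I.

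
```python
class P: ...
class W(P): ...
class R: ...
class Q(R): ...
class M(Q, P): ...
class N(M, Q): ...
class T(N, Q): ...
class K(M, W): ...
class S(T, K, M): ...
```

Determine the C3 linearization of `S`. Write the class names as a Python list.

[S, T, N, K, M, Q, R, W, P, object]

L[S] = S + merge(L[T], L[K], L[M], [T K M])
  take T:  [T N M Q R P object] + [K M Q R W P object] + [M Q R P object] + [T K M]
  take N:  [N M Q R P object] + [K M Q R W P object] + [M Q R P object] + [K M]
  take K:  [M Q R P object] + [K M Q R W P object] + [M Q R P object] + [K M]
  take M:  [M Q R P object] + [M Q R W P object] + [M Q R P object] + [M]
  take Q:  [Q R P object] + [Q R W P object] + [Q R P object]
  take R:  [R P object] + [R W P object] + [R P object]
  take W:  [P object] + [W P object] + [P object]
  take P:  [P object] + [P object] + [P object]
  take object:  [object] + [object] + [object]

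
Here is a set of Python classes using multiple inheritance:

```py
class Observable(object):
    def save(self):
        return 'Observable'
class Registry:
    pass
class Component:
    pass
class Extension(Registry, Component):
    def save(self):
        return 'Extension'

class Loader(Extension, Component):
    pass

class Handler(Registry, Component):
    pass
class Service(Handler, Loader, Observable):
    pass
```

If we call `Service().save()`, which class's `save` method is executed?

L[Service] = Service + merge(L[Handler], L[Loader], L[Observable], [Handler Loader Observable])
  take Handler:  [Handler Registry Component object] + [Loader Extension Registry Component object] + [Observable object] + [Handler Loader Observable]
  take Loader:  [Registry Component object] + [Loader Extension Registry Component object] + [Observable object] + [Loader Observable]
  take Extension:  [Registry Component object] + [Extension Registry Component object] + [Observable object] + [Observable]
  take Registry:  [Registry Component object] + [Registry Component object] + [Observable object] + [Observable]
  take Component:  [Component object] + [Component object] + [Observable object] + [Observable]
  take Observable:  [object] + [object] + [Observable object] + [Observable]
  take object:  [object] + [object] + [object]
MRO: Service Handler Loader Extension Registry Component Observable object
save is defined in: Extension, Observable. First along the MRO is Extension.

Extension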